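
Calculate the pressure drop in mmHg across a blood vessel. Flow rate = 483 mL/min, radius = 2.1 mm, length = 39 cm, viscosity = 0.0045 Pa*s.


dP = 8*mu*L*Q / (pi*r^4)
Q = 483 mL/min = 8.05e-06 m^3/s
dP = 1849.85 Pa = 1849.85 / 133.322 mmHg = 13.88 mmHg


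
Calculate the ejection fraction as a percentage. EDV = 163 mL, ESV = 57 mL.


SV = EDV - ESV = 163 - 57 = 106 mL
EF = SV/EDV * 100 = 106/163 * 100
EF = 65.03%


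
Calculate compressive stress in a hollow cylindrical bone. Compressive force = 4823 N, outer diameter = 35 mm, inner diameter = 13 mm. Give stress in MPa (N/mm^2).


A = pi*(r_o^2 - r_i^2)
r_o = 17.5 mm, r_i = 6.5 mm
A = 829.38 mm^2
sigma = F/A = 4823 / 829.38
sigma = 5.815 MPa


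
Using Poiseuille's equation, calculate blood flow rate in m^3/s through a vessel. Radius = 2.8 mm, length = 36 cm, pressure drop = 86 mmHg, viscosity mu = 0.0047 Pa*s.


Q = pi*r^4*dP / (8*mu*L)
r = 0.0028 m, L = 0.36 m
dP = 86 mmHg = 11465.692 Pa
Q = 1.6357e-04 m^3/s


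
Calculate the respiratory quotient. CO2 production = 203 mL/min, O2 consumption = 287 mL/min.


RQ = VCO2 / VO2
RQ = 203 / 287
RQ = 0.7073


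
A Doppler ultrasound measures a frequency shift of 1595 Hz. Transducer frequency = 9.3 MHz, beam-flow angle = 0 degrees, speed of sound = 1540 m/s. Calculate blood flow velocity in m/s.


v = fd * c / (2 * f0 * cos(theta))
v = 1595 * 1540 / (2 * 9.3000e+06 * cos(0))
v = 0.1321 m/s


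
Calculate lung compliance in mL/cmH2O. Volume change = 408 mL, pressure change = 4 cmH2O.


C = dV / dP
C = 408 / 4
C = 102 mL/cmH2O


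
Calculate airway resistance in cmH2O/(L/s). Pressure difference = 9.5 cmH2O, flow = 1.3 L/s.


R = dP / flow
R = 9.5 / 1.3
R = 7.308 cmH2O/(L/s)


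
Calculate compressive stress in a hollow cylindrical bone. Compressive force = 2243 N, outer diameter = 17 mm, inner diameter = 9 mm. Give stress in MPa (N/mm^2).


A = pi*(r_o^2 - r_i^2)
r_o = 8.5 mm, r_i = 4.5 mm
A = 163.363 mm^2
sigma = F/A = 2243 / 163.363
sigma = 13.73 MPa


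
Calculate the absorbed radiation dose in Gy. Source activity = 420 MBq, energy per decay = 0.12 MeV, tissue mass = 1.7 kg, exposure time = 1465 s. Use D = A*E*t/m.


A = 420 MBq = 4.2000e+08 Bq
E = 0.12 MeV = 1.9224e-14 J
D = A*E*t/m = 4.2000e+08*1.9224e-14*1465/1.7
D = 0.006958 Gy


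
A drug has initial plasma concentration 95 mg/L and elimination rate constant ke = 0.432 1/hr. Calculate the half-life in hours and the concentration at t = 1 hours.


t_half = ln(2) / ke = 0.693147 / 0.432 = 1.605 hr
C(t) = C0 * exp(-ke*t) = 95 * exp(-0.432*1)
C(1) = 61.67 mg/L


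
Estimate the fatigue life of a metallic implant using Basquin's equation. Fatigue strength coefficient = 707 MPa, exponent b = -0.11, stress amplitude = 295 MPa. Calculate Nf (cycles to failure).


sigma_a = sigma_f' * (2Nf)^b
2Nf = (sigma_a/sigma_f')^(1/b)
2Nf = (295/707)^(1/-0.11)
2Nf = 2824.1349
Nf = 1412


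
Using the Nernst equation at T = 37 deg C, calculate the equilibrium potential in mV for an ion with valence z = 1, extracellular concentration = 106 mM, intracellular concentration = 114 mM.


E = (RT/(zF)) * ln(C_out/C_in)
T = 37 + 273.15 = 310.15 K
E = (8.314 * 310.15 / (1 * 96485)) * ln(106/114)
E = -1.945 mV


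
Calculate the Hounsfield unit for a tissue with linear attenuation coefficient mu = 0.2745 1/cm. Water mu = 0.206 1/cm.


HU = ((mu_tissue - mu_water) / mu_water) * 1000
HU = ((0.2745 - 0.206) / 0.206) * 1000
HU = 332.5


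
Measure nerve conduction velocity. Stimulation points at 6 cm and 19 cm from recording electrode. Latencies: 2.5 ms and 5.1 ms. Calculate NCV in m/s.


Distance = (19 - 6) / 100 = 0.13 m
dt = (5.1 - 2.5) / 1000 = 0.0026 s
NCV = dist / dt = 50 m/s


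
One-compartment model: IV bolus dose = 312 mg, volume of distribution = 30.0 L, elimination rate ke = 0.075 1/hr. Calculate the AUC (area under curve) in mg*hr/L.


C0 = Dose/Vd = 312/30.0 = 10.4 mg/L
AUC = C0/ke = 10.4/0.075
AUC = 138.7 mg*hr/L


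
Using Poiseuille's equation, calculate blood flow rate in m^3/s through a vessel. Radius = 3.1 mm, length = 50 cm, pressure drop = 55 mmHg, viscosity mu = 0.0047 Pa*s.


Q = pi*r^4*dP / (8*mu*L)
r = 0.0031 m, L = 0.5 m
dP = 55 mmHg = 7332.71 Pa
Q = 1.1316e-04 m^3/s


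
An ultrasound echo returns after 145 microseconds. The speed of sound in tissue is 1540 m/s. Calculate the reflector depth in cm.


depth = c * t / 2
t = 145 us = 1.4500e-04 s
depth = 1540 * 1.4500e-04 / 2
depth = 0.11165 m = 11.165 cm


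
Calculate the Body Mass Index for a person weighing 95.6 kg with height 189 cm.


BMI = weight / height^2
height = 189 cm = 1.89 m
BMI = 95.6 / 1.89^2
BMI = 26.76 kg/m^2


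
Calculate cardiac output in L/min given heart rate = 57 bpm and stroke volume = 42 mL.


CO = HR * SV
CO = 57 * 42 / 1000
CO = 2.394 L/min


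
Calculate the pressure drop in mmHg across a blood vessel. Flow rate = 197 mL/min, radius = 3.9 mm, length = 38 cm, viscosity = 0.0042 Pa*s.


dP = 8*mu*L*Q / (pi*r^4)
Q = 197 mL/min = 3.28333e-06 m^3/s
dP = 57.6805 Pa = 57.6805 / 133.322 mmHg = 0.4326 mmHg


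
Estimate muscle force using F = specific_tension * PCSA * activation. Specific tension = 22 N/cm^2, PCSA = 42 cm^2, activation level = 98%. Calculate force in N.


F = sigma * PCSA * activation
F = 22 * 42 * 0.98
F = 905.5 N


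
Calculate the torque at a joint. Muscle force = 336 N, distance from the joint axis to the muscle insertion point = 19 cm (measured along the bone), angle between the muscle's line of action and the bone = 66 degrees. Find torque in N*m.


Torque = F * d * sin(theta)   (moment arm = d*sin(theta))
d = 19 cm = 0.19 m
Torque = 336 * 0.19 * sin(66)
Torque = 58.32 N*m


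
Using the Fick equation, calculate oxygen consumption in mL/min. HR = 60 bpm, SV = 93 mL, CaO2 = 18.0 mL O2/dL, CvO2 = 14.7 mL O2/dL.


CO = HR*SV = 60*93/1000 = 5.58 L/min
a-v O2 diff = 18.0 - 14.7 = 3.3 mL/dL
VO2 = CO * (CaO2-CvO2) * 10 dL/L
VO2 = 5.58 * 3.3 * 10
VO2 = 184.1 mL/min


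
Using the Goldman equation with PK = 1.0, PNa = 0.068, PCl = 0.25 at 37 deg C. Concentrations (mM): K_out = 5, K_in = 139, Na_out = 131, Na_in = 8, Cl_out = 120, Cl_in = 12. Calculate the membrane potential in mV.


Vm = (RT/F)*ln((PK*Ko + PNa*Nao + PCl*Cli)/(PK*Ki + PNa*Nai + PCl*Clo))
Numer = 16.908, Denom = 169.544
Vm = -61.61 mV


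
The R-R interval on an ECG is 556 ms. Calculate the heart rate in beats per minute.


HR = 60 / RR_interval(s)
RR = 556 ms = 0.556 s
HR = 60 / 0.556 = 107.9 bpm


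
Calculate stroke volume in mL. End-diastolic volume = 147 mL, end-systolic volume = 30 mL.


SV = EDV - ESV
SV = 147 - 30
SV = 117 mL


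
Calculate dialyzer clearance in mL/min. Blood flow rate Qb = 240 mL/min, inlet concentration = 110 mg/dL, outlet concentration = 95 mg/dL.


K = Qb * (Cb_in - Cb_out) / Cb_in
K = 240 * (110 - 95) / 110
K = 32.73 mL/min


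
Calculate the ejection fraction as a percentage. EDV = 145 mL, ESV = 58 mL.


SV = EDV - ESV = 145 - 58 = 87 mL
EF = SV/EDV * 100 = 87/145 * 100
EF = 60%


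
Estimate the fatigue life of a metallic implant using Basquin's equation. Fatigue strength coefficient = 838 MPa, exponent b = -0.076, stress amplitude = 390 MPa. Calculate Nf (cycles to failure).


sigma_a = sigma_f' * (2Nf)^b
2Nf = (sigma_a/sigma_f')^(1/b)
2Nf = (390/838)^(1/-0.076)
2Nf = 23484.522
Nf = 1.174e+04


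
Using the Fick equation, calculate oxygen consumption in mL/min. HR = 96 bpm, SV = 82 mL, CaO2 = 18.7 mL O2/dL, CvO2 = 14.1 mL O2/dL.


CO = HR*SV = 96*82/1000 = 7.872 L/min
a-v O2 diff = 18.7 - 14.1 = 4.6 mL/dL
VO2 = CO * (CaO2-CvO2) * 10 dL/L
VO2 = 7.872 * 4.6 * 10
VO2 = 362.1 mL/min


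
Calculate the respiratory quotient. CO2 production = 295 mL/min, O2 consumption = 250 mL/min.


RQ = VCO2 / VO2
RQ = 295 / 250
RQ = 1.18


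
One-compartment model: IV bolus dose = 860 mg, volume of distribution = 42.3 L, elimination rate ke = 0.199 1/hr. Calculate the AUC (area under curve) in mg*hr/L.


C0 = Dose/Vd = 860/42.3 = 20.331 mg/L
AUC = C0/ke = 20.331/0.199
AUC = 102.2 mg*hr/L


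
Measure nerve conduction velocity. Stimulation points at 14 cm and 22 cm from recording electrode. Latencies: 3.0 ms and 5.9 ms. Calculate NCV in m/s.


Distance = (22 - 14) / 100 = 0.08 m
dt = (5.9 - 3.0) / 1000 = 0.0029 s
NCV = dist / dt = 27.59 m/s


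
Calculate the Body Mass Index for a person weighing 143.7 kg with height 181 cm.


BMI = weight / height^2
height = 181 cm = 1.81 m
BMI = 143.7 / 1.81^2
BMI = 43.86 kg/m^2


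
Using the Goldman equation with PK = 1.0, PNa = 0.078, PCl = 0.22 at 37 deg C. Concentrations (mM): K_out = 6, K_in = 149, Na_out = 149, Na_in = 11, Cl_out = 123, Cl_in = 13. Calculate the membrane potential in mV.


Vm = (RT/F)*ln((PK*Ko + PNa*Nao + PCl*Cli)/(PK*Ki + PNa*Nai + PCl*Clo))
Numer = 20.482, Denom = 176.918
Vm = -57.62 mV


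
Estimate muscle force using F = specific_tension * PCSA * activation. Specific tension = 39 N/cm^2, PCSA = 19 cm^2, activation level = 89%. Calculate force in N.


F = sigma * PCSA * activation
F = 39 * 19 * 0.89
F = 659.5 N


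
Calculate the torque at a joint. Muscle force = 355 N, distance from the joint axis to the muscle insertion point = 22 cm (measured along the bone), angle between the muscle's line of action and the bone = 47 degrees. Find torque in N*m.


Torque = F * d * sin(theta)   (moment arm = d*sin(theta))
d = 22 cm = 0.22 m
Torque = 355 * 0.22 * sin(47)
Torque = 57.12 N*m


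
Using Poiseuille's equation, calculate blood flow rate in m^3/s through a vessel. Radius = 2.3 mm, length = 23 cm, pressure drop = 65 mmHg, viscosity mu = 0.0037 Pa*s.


Q = pi*r^4*dP / (8*mu*L)
r = 0.0023 m, L = 0.23 m
dP = 65 mmHg = 8665.93 Pa
Q = 1.1191e-04 m^3/s


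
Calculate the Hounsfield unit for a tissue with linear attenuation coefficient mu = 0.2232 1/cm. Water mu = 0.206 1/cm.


HU = ((mu_tissue - mu_water) / mu_water) * 1000
HU = ((0.2232 - 0.206) / 0.206) * 1000
HU = 83.5


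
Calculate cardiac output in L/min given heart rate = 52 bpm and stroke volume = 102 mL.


CO = HR * SV
CO = 52 * 102 / 1000
CO = 5.304 L/min


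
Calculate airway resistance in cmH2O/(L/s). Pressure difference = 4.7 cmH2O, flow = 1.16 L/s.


R = dP / flow
R = 4.7 / 1.16
R = 4.052 cmH2O/(L/s)


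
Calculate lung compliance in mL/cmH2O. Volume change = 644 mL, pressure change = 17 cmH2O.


C = dV / dP
C = 644 / 17
C = 37.88 mL/cmH2O


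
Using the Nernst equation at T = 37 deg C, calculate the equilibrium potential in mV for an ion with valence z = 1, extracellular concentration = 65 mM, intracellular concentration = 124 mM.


E = (RT/(zF)) * ln(C_out/C_in)
T = 37 + 273.15 = 310.15 K
E = (8.314 * 310.15 / (1 * 96485)) * ln(65/124)
E = -17.26 mV


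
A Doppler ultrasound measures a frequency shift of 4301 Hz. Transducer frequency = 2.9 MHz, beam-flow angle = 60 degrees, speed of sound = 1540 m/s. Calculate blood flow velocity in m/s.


v = fd * c / (2 * f0 * cos(theta))
v = 4301 * 1540 / (2 * 2.9000e+06 * cos(60))
v = 2.284 m/s


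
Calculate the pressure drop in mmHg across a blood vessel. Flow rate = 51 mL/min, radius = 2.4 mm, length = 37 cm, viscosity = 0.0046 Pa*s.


dP = 8*mu*L*Q / (pi*r^4)
Q = 51 mL/min = 8.5e-07 m^3/s
dP = 111.039 Pa = 111.039 / 133.322 mmHg = 0.8329 mmHg


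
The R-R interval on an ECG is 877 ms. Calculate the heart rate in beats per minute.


HR = 60 / RR_interval(s)
RR = 877 ms = 0.877 s
HR = 60 / 0.877 = 68.42 bpm


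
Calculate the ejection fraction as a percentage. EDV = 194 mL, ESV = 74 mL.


SV = EDV - ESV = 194 - 74 = 120 mL
EF = SV/EDV * 100 = 120/194 * 100
EF = 61.86%


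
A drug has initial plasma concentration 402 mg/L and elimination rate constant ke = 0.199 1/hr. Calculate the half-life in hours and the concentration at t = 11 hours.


t_half = ln(2) / ke = 0.693147 / 0.199 = 3.483 hr
C(t) = C0 * exp(-ke*t) = 402 * exp(-0.199*11)
C(11) = 45.04 mg/L


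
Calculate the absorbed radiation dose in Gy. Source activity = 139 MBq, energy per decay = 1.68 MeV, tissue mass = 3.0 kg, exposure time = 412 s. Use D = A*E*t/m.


A = 139 MBq = 1.3900e+08 Bq
E = 1.68 MeV = 2.69136e-13 J
D = A*E*t/m = 1.3900e+08*2.69136e-13*412/3.0
D = 0.005138 Gy


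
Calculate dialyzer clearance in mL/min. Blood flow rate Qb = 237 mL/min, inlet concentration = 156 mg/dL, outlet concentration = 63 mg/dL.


K = Qb * (Cb_in - Cb_out) / Cb_in
K = 237 * (156 - 63) / 156
K = 141.3 mL/min


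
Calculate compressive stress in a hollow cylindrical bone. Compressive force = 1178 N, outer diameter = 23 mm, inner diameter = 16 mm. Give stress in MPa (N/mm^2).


A = pi*(r_o^2 - r_i^2)
r_o = 11.5 mm, r_i = 8 mm
A = 214.414 mm^2
sigma = F/A = 1178 / 214.414
sigma = 5.494 MPa


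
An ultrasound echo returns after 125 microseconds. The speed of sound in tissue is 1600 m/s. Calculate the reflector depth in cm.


depth = c * t / 2
t = 125 us = 1.2500e-04 s
depth = 1600 * 1.2500e-04 / 2
depth = 0.1 m = 10 cm


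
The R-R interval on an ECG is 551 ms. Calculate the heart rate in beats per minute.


HR = 60 / RR_interval(s)
RR = 551 ms = 0.551 s
HR = 60 / 0.551 = 108.9 bpm


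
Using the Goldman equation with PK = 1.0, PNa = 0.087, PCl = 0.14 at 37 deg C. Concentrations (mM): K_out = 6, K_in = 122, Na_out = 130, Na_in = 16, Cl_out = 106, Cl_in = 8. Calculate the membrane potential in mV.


Vm = (RT/F)*ln((PK*Ko + PNa*Nao + PCl*Cli)/(PK*Ki + PNa*Nai + PCl*Clo))
Numer = 18.43, Denom = 138.232
Vm = -53.85 mV


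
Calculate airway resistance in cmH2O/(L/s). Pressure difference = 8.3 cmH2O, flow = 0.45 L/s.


R = dP / flow
R = 8.3 / 0.45
R = 18.44 cmH2O/(L/s)


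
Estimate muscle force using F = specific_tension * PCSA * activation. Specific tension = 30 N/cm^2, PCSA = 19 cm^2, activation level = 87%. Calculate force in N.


F = sigma * PCSA * activation
F = 30 * 19 * 0.87
F = 495.9 N


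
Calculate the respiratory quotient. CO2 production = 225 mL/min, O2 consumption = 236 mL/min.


RQ = VCO2 / VO2
RQ = 225 / 236
RQ = 0.9534


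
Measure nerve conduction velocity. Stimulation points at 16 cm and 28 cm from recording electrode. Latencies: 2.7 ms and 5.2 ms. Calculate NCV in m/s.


Distance = (28 - 16) / 100 = 0.12 m
dt = (5.2 - 2.7) / 1000 = 0.0025 s
NCV = dist / dt = 48 m/s


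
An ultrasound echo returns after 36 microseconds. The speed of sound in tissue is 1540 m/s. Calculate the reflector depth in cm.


depth = c * t / 2
t = 36 us = 3.6000e-05 s
depth = 1540 * 3.6000e-05 / 2
depth = 0.02772 m = 2.772 cm


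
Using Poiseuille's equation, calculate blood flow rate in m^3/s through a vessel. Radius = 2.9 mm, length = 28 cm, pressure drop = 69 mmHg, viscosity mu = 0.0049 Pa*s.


Q = pi*r^4*dP / (8*mu*L)
r = 0.0029 m, L = 0.28 m
dP = 69 mmHg = 9199.218 Pa
Q = 1.8623e-04 m^3/s


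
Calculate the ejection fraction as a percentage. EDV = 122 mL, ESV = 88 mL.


SV = EDV - ESV = 122 - 88 = 34 mL
EF = SV/EDV * 100 = 34/122 * 100
EF = 27.87%


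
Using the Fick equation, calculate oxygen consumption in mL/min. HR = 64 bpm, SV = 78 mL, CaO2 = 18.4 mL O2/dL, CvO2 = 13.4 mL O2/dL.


CO = HR*SV = 64*78/1000 = 4.992 L/min
a-v O2 diff = 18.4 - 13.4 = 5 mL/dL
VO2 = CO * (CaO2-CvO2) * 10 dL/L
VO2 = 4.992 * 5 * 10
VO2 = 249.6 mL/min


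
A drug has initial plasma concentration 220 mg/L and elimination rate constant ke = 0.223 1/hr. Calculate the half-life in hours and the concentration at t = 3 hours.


t_half = ln(2) / ke = 0.693147 / 0.223 = 3.108 hr
C(t) = C0 * exp(-ke*t) = 220 * exp(-0.223*3)
C(3) = 112.7 mg/L


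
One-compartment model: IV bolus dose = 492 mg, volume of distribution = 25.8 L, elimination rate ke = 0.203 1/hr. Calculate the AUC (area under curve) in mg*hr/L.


C0 = Dose/Vd = 492/25.8 = 19.0698 mg/L
AUC = C0/ke = 19.0698/0.203
AUC = 93.94 mg*hr/L


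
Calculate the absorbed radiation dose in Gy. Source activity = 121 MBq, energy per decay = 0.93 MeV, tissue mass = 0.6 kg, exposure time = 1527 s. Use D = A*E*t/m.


A = 121 MBq = 1.2100e+08 Bq
E = 0.93 MeV = 1.48986e-13 J
D = A*E*t/m = 1.2100e+08*1.48986e-13*1527/0.6
D = 0.04588 Gy


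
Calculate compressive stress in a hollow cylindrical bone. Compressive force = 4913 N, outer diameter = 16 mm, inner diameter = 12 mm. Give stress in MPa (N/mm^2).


A = pi*(r_o^2 - r_i^2)
r_o = 8 mm, r_i = 6 mm
A = 87.9646 mm^2
sigma = F/A = 4913 / 87.9646
sigma = 55.85 MPa


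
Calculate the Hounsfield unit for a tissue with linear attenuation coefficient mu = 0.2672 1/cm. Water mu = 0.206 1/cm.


HU = ((mu_tissue - mu_water) / mu_water) * 1000
HU = ((0.2672 - 0.206) / 0.206) * 1000
HU = 297.1


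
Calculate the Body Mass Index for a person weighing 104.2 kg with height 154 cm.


BMI = weight / height^2
height = 154 cm = 1.54 m
BMI = 104.2 / 1.54^2
BMI = 43.94 kg/m^2


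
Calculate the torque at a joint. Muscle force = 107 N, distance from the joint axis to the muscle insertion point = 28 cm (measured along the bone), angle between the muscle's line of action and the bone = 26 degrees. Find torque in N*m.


Torque = F * d * sin(theta)   (moment arm = d*sin(theta))
d = 28 cm = 0.28 m
Torque = 107 * 0.28 * sin(26)
Torque = 13.13 N*m


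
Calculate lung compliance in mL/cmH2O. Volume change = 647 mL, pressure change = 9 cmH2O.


C = dV / dP
C = 647 / 9
C = 71.89 mL/cmH2O


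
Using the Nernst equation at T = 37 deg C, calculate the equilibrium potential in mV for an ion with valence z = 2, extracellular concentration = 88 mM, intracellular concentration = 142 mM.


E = (RT/(zF)) * ln(C_out/C_in)
T = 37 + 273.15 = 310.15 K
E = (8.314 * 310.15 / (2 * 96485)) * ln(88/142)
E = -6.394 mV


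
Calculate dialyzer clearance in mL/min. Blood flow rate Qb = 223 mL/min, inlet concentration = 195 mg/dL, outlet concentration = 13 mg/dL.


K = Qb * (Cb_in - Cb_out) / Cb_in
K = 223 * (195 - 13) / 195
K = 208.1 mL/min


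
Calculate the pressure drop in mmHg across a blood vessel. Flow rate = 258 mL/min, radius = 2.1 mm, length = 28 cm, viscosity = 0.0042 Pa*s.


dP = 8*mu*L*Q / (pi*r^4)
Q = 258 mL/min = 4.3e-06 m^3/s
dP = 662.123 Pa = 662.123 / 133.322 mmHg = 4.966 mmHg


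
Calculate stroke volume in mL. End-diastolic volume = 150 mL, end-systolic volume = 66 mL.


SV = EDV - ESV
SV = 150 - 66
SV = 84 mL


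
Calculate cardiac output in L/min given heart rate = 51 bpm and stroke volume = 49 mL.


CO = HR * SV
CO = 51 * 49 / 1000
CO = 2.499 L/min


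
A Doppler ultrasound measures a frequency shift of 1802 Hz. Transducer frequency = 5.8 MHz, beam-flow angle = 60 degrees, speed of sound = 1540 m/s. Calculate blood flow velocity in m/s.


v = fd * c / (2 * f0 * cos(theta))
v = 1802 * 1540 / (2 * 5.8000e+06 * cos(60))
v = 0.4785 m/s


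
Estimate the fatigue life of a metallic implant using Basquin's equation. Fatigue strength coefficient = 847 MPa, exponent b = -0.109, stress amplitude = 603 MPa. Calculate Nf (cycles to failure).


sigma_a = sigma_f' * (2Nf)^b
2Nf = (sigma_a/sigma_f')^(1/b)
2Nf = (603/847)^(1/-0.109)
2Nf = 22.584861
Nf = 11.29


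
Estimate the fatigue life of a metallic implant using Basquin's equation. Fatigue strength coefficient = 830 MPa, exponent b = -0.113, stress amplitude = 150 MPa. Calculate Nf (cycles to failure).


sigma_a = sigma_f' * (2Nf)^b
2Nf = (sigma_a/sigma_f')^(1/b)
2Nf = (150/830)^(1/-0.113)
2Nf = 3759280.4
Nf = 1.8796e+06


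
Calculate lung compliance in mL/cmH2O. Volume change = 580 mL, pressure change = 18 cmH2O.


C = dV / dP
C = 580 / 18
C = 32.22 mL/cmH2O


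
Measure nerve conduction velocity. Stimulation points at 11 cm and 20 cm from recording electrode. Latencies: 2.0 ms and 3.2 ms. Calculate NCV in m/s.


Distance = (20 - 11) / 100 = 0.09 m
dt = (3.2 - 2.0) / 1000 = 0.0012 s
NCV = dist / dt = 75 m/s


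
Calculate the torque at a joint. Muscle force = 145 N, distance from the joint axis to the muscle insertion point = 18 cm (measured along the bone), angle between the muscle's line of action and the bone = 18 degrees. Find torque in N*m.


Torque = F * d * sin(theta)   (moment arm = d*sin(theta))
d = 18 cm = 0.18 m
Torque = 145 * 0.18 * sin(18)
Torque = 8.065 N*m


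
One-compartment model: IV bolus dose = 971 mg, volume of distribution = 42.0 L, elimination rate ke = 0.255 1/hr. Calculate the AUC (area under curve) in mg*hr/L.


C0 = Dose/Vd = 971/42.0 = 23.119 mg/L
AUC = C0/ke = 23.119/0.255
AUC = 90.66 mg*hr/L


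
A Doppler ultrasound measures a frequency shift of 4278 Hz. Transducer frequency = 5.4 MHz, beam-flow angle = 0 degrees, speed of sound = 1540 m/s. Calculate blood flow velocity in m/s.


v = fd * c / (2 * f0 * cos(theta))
v = 4278 * 1540 / (2 * 5.4000e+06 * cos(0))
v = 0.61 m/s


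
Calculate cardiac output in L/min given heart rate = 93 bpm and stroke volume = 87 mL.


CO = HR * SV
CO = 93 * 87 / 1000
CO = 8.091 L/min


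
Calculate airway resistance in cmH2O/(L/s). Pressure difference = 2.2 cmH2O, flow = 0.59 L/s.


R = dP / flow
R = 2.2 / 0.59
R = 3.729 cmH2O/(L/s)


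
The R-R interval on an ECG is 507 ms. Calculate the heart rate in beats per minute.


HR = 60 / RR_interval(s)
RR = 507 ms = 0.507 s
HR = 60 / 0.507 = 118.3 bpm


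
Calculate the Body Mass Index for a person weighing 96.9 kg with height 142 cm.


BMI = weight / height^2
height = 142 cm = 1.42 m
BMI = 96.9 / 1.42^2
BMI = 48.06 kg/m^2


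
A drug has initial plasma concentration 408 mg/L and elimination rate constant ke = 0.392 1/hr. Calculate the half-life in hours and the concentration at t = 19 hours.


t_half = ln(2) / ke = 0.693147 / 0.392 = 1.768 hr
C(t) = C0 * exp(-ke*t) = 408 * exp(-0.392*19)
C(19) = 0.2377 mg/L


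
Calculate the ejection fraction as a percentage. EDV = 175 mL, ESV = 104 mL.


SV = EDV - ESV = 175 - 104 = 71 mL
EF = SV/EDV * 100 = 71/175 * 100
EF = 40.57%


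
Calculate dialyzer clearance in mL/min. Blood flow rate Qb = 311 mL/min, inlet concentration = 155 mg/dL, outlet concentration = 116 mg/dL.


K = Qb * (Cb_in - Cb_out) / Cb_in
K = 311 * (155 - 116) / 155
K = 78.25 mL/min


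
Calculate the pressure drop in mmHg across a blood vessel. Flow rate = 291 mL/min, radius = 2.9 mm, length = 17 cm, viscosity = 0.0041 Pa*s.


dP = 8*mu*L*Q / (pi*r^4)
Q = 291 mL/min = 4.85e-06 m^3/s
dP = 121.709 Pa = 121.709 / 133.322 mmHg = 0.9129 mmHg


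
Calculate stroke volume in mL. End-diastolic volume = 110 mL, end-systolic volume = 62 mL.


SV = EDV - ESV
SV = 110 - 62
SV = 48 mL


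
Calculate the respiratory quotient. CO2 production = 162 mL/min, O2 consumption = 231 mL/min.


RQ = VCO2 / VO2
RQ = 162 / 231
RQ = 0.7013


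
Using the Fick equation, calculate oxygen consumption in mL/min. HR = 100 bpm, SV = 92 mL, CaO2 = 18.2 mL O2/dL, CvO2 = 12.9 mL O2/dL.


CO = HR*SV = 100*92/1000 = 9.2 L/min
a-v O2 diff = 18.2 - 12.9 = 5.3 mL/dL
VO2 = CO * (CaO2-CvO2) * 10 dL/L
VO2 = 9.2 * 5.3 * 10
VO2 = 487.6 mL/min


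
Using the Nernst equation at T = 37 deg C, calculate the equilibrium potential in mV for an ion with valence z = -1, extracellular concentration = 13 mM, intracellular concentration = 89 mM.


E = (RT/(zF)) * ln(C_out/C_in)
T = 37 + 273.15 = 310.15 K
E = (8.314 * 310.15 / (-1 * 96485)) * ln(13/89)
E = 51.41 mV


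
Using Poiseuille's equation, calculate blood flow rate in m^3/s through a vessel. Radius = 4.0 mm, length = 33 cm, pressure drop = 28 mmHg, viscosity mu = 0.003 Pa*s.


Q = pi*r^4*dP / (8*mu*L)
r = 0.004 m, L = 0.33 m
dP = 28 mmHg = 3733.016 Pa
Q = 3.7907e-04 m^3/s


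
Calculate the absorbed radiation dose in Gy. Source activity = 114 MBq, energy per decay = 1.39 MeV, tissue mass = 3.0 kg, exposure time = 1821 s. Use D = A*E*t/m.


A = 114 MBq = 1.1400e+08 Bq
E = 1.39 MeV = 2.22678e-13 J
D = A*E*t/m = 1.1400e+08*2.22678e-13*1821/3.0
D = 0.01541 Gy


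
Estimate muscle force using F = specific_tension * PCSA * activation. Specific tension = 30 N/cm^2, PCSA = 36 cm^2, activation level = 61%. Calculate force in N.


F = sigma * PCSA * activation
F = 30 * 36 * 0.61
F = 658.8 N


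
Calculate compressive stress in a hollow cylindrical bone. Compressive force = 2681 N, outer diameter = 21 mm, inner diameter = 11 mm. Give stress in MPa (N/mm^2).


A = pi*(r_o^2 - r_i^2)
r_o = 10.5 mm, r_i = 5.5 mm
A = 251.327 mm^2
sigma = F/A = 2681 / 251.327
sigma = 10.67 MPa


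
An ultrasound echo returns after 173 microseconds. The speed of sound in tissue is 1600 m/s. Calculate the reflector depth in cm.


depth = c * t / 2
t = 173 us = 1.7300e-04 s
depth = 1600 * 1.7300e-04 / 2
depth = 0.1384 m = 13.84 cm


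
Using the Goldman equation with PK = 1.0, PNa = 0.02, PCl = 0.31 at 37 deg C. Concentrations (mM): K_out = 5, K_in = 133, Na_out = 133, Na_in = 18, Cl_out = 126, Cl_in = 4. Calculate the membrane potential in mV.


Vm = (RT/F)*ln((PK*Ko + PNa*Nao + PCl*Cli)/(PK*Ki + PNa*Nai + PCl*Clo))
Numer = 8.9, Denom = 172.42
Vm = -79.21 mV


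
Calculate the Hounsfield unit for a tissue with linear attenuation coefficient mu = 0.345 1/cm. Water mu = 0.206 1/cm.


HU = ((mu_tissue - mu_water) / mu_water) * 1000
HU = ((0.345 - 0.206) / 0.206) * 1000
HU = 674.8


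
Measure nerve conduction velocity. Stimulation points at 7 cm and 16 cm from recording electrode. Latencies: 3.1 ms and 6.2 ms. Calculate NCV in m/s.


Distance = (16 - 7) / 100 = 0.09 m
dt = (6.2 - 3.1) / 1000 = 0.0031 s
NCV = dist / dt = 29.03 m/s


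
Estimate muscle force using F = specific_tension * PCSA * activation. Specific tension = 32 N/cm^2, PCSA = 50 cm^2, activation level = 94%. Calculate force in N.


F = sigma * PCSA * activation
F = 32 * 50 * 0.94
F = 1504 N


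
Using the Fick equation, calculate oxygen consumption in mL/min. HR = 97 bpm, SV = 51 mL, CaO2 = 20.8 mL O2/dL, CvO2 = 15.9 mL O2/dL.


CO = HR*SV = 97*51/1000 = 4.947 L/min
a-v O2 diff = 20.8 - 15.9 = 4.9 mL/dL
VO2 = CO * (CaO2-CvO2) * 10 dL/L
VO2 = 4.947 * 4.9 * 10
VO2 = 242.4 mL/min


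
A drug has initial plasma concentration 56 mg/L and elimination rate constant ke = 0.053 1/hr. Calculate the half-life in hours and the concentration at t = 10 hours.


t_half = ln(2) / ke = 0.693147 / 0.053 = 13.08 hr
C(t) = C0 * exp(-ke*t) = 56 * exp(-0.053*10)
C(10) = 32.96 mg/L


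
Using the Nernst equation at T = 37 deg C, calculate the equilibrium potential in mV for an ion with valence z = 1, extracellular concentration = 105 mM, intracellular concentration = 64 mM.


E = (RT/(zF)) * ln(C_out/C_in)
T = 37 + 273.15 = 310.15 K
E = (8.314 * 310.15 / (1 * 96485)) * ln(105/64)
E = 13.23 mV


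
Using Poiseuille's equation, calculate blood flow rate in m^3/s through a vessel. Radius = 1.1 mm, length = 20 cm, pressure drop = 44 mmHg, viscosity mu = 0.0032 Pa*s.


Q = pi*r^4*dP / (8*mu*L)
r = 0.0011 m, L = 0.2 m
dP = 44 mmHg = 5866.168 Pa
Q = 5.2699e-06 m^3/s


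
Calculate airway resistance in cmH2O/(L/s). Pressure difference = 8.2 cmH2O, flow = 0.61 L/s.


R = dP / flow
R = 8.2 / 0.61
R = 13.44 cmH2O/(L/s)


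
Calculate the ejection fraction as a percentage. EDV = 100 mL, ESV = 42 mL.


SV = EDV - ESV = 100 - 42 = 58 mL
EF = SV/EDV * 100 = 58/100 * 100
EF = 58%


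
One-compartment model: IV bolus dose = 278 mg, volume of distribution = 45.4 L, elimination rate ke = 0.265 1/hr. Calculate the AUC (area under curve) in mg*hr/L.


C0 = Dose/Vd = 278/45.4 = 6.12335 mg/L
AUC = C0/ke = 6.12335/0.265
AUC = 23.11 mg*hr/L


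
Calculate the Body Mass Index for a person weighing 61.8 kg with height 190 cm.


BMI = weight / height^2
height = 190 cm = 1.9 m
BMI = 61.8 / 1.9^2
BMI = 17.12 kg/m^2


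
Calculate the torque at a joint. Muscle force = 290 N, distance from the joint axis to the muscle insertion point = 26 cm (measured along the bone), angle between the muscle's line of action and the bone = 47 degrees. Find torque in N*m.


Torque = F * d * sin(theta)   (moment arm = d*sin(theta))
d = 26 cm = 0.26 m
Torque = 290 * 0.26 * sin(47)
Torque = 55.14 N*m


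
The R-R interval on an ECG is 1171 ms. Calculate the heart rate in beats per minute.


HR = 60 / RR_interval(s)
RR = 1171 ms = 1.171 s
HR = 60 / 1.171 = 51.24 bpm


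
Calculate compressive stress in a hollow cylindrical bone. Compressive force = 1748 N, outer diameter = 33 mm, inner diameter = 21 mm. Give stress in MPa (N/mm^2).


A = pi*(r_o^2 - r_i^2)
r_o = 16.5 mm, r_i = 10.5 mm
A = 508.938 mm^2
sigma = F/A = 1748 / 508.938
sigma = 3.435 MPa


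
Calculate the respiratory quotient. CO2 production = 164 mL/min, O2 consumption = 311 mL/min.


RQ = VCO2 / VO2
RQ = 164 / 311
RQ = 0.5273


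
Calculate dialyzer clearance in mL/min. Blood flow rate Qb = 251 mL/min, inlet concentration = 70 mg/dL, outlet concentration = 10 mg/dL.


K = Qb * (Cb_in - Cb_out) / Cb_in
K = 251 * (70 - 10) / 70
K = 215.1 mL/min


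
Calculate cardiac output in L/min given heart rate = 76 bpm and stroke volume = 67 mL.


CO = HR * SV
CO = 76 * 67 / 1000
CO = 5.092 L/min


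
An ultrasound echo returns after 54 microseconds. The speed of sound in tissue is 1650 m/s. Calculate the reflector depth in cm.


depth = c * t / 2
t = 54 us = 5.4000e-05 s
depth = 1650 * 5.4000e-05 / 2
depth = 0.04455 m = 4.455 cm


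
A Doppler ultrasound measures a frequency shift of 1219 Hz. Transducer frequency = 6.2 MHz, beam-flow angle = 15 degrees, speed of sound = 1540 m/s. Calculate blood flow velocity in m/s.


v = fd * c / (2 * f0 * cos(theta))
v = 1219 * 1540 / (2 * 6.2000e+06 * cos(15))
v = 0.1567 m/s


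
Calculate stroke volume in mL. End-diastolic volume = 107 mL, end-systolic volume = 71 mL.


SV = EDV - ESV
SV = 107 - 71
SV = 36 mL


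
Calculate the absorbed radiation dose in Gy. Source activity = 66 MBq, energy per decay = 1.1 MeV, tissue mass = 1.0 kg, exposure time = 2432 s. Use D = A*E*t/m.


A = 66 MBq = 6.6000e+07 Bq
E = 1.1 MeV = 1.7622e-13 J
D = A*E*t/m = 6.6000e+07*1.7622e-13*2432/1.0
D = 0.02829 Gy


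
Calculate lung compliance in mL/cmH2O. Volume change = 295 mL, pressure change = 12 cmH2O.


C = dV / dP
C = 295 / 12
C = 24.58 mL/cmH2O


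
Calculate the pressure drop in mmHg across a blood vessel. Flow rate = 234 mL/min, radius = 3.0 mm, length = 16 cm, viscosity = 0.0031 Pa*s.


dP = 8*mu*L*Q / (pi*r^4)
Q = 234 mL/min = 3.9e-06 m^3/s
dP = 60.8137 Pa = 60.8137 / 133.322 mmHg = 0.4561 mmHg


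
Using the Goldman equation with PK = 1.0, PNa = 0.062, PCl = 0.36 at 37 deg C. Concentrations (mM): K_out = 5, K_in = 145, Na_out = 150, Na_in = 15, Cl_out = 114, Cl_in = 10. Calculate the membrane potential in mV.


Vm = (RT/F)*ln((PK*Ko + PNa*Nao + PCl*Cli)/(PK*Ki + PNa*Nai + PCl*Clo))
Numer = 17.9, Denom = 186.97
Vm = -62.7 mV


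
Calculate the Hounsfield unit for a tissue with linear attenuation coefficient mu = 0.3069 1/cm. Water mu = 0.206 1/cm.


HU = ((mu_tissue - mu_water) / mu_water) * 1000
HU = ((0.3069 - 0.206) / 0.206) * 1000
HU = 489.8


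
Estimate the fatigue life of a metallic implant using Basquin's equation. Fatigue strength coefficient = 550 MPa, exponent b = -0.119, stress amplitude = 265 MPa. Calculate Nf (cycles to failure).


sigma_a = sigma_f' * (2Nf)^b
2Nf = (sigma_a/sigma_f')^(1/b)
2Nf = (265/550)^(1/-0.119)
2Nf = 462.21836
Nf = 231.1


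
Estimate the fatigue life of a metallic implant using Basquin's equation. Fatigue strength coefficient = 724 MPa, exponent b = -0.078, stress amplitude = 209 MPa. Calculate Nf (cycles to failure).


sigma_a = sigma_f' * (2Nf)^b
2Nf = (sigma_a/sigma_f')^(1/b)
2Nf = (209/724)^(1/-0.078)
2Nf = 8276557.7
Nf = 4.1383e+06


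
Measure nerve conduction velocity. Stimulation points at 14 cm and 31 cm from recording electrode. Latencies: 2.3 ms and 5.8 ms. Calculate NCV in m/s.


Distance = (31 - 14) / 100 = 0.17 m
dt = (5.8 - 2.3) / 1000 = 0.0035 s
NCV = dist / dt = 48.57 m/s


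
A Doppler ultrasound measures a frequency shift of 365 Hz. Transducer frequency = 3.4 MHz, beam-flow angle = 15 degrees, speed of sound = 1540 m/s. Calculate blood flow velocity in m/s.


v = fd * c / (2 * f0 * cos(theta))
v = 365 * 1540 / (2 * 3.4000e+06 * cos(15))
v = 0.08558 m/s


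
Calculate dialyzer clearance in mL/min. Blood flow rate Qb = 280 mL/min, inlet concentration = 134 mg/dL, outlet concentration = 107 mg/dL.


K = Qb * (Cb_in - Cb_out) / Cb_in
K = 280 * (134 - 107) / 134
K = 56.42 mL/min


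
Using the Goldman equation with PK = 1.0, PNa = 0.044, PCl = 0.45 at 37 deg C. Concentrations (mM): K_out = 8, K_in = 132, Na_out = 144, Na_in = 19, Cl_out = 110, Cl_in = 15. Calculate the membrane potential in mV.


Vm = (RT/F)*ln((PK*Ko + PNa*Nao + PCl*Cli)/(PK*Ki + PNa*Nai + PCl*Clo))
Numer = 21.086, Denom = 182.336
Vm = -57.65 mV


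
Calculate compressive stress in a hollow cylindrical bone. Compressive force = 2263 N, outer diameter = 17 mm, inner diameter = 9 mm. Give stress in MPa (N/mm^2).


A = pi*(r_o^2 - r_i^2)
r_o = 8.5 mm, r_i = 4.5 mm
A = 163.363 mm^2
sigma = F/A = 2263 / 163.363
sigma = 13.85 MPa


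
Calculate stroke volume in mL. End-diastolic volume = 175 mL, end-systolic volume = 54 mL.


SV = EDV - ESV
SV = 175 - 54
SV = 121 mL


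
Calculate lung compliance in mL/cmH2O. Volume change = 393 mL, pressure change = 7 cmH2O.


C = dV / dP
C = 393 / 7
C = 56.14 mL/cmH2O


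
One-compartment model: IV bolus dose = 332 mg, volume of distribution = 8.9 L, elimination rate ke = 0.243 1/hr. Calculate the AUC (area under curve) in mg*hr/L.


C0 = Dose/Vd = 332/8.9 = 37.3034 mg/L
AUC = C0/ke = 37.3034/0.243
AUC = 153.5 mg*hr/L


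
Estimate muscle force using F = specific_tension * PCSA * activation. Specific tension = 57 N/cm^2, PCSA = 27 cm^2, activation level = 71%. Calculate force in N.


F = sigma * PCSA * activation
F = 57 * 27 * 0.71
F = 1093 N


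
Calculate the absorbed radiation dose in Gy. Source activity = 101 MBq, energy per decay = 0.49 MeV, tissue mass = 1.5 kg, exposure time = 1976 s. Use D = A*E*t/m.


A = 101 MBq = 1.0100e+08 Bq
E = 0.49 MeV = 7.8498e-14 J
D = A*E*t/m = 1.0100e+08*7.8498e-14*1976/1.5
D = 0.01044 Gy


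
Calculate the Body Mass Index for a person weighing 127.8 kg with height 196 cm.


BMI = weight / height^2
height = 196 cm = 1.96 m
BMI = 127.8 / 1.96^2
BMI = 33.27 kg/m^2


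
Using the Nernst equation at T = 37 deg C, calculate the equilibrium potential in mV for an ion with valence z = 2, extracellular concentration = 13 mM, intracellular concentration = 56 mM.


E = (RT/(zF)) * ln(C_out/C_in)
T = 37 + 273.15 = 310.15 K
E = (8.314 * 310.15 / (2 * 96485)) * ln(13/56)
E = -19.51 mV


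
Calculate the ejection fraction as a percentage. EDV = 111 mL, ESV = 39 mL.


SV = EDV - ESV = 111 - 39 = 72 mL
EF = SV/EDV * 100 = 72/111 * 100
EF = 64.86%


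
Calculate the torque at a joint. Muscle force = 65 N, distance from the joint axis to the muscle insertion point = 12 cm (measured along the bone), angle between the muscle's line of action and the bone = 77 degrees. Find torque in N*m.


Torque = F * d * sin(theta)   (moment arm = d*sin(theta))
d = 12 cm = 0.12 m
Torque = 65 * 0.12 * sin(77)
Torque = 7.6 N*m


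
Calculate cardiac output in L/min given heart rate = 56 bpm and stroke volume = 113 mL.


CO = HR * SV
CO = 56 * 113 / 1000
CO = 6.328 L/min


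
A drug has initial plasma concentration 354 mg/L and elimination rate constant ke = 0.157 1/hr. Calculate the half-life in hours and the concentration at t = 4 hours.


t_half = ln(2) / ke = 0.693147 / 0.157 = 4.415 hr
C(t) = C0 * exp(-ke*t) = 354 * exp(-0.157*4)
C(4) = 188.9 mg/L


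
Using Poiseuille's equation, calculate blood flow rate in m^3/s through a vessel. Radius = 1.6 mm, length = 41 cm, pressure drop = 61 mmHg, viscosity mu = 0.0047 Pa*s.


Q = pi*r^4*dP / (8*mu*L)
r = 0.0016 m, L = 0.41 m
dP = 61 mmHg = 8132.642 Pa
Q = 1.0861e-05 m^3/s


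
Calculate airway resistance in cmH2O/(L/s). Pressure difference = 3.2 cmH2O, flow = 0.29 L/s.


R = dP / flow
R = 3.2 / 0.29
R = 11.03 cmH2O/(L/s)


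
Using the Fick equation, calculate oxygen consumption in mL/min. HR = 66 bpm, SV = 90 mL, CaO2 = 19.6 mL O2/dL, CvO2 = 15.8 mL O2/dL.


CO = HR*SV = 66*90/1000 = 5.94 L/min
a-v O2 diff = 19.6 - 15.8 = 3.8 mL/dL
VO2 = CO * (CaO2-CvO2) * 10 dL/L
VO2 = 5.94 * 3.8 * 10
VO2 = 225.7 mL/min


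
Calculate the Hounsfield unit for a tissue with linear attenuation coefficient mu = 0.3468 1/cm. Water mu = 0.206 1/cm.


HU = ((mu_tissue - mu_water) / mu_water) * 1000
HU = ((0.3468 - 0.206) / 0.206) * 1000
HU = 683.5


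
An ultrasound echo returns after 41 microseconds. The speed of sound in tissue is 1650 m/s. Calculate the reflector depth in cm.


depth = c * t / 2
t = 41 us = 4.1000e-05 s
depth = 1650 * 4.1000e-05 / 2
depth = 0.033825 m = 3.3825 cm


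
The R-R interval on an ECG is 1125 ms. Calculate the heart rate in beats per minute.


HR = 60 / RR_interval(s)
RR = 1125 ms = 1.125 s
HR = 60 / 1.125 = 53.33 bpm


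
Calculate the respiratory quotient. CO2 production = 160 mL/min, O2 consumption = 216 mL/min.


RQ = VCO2 / VO2
RQ = 160 / 216
RQ = 0.7407


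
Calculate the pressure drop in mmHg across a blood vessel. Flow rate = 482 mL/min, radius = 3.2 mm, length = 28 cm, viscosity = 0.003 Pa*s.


dP = 8*mu*L*Q / (pi*r^4)
Q = 482 mL/min = 8.03333e-06 m^3/s
dP = 163.876 Pa = 163.876 / 133.322 mmHg = 1.229 mmHg


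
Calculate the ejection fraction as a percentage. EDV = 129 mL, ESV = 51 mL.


SV = EDV - ESV = 129 - 51 = 78 mL
EF = SV/EDV * 100 = 78/129 * 100
EF = 60.47%


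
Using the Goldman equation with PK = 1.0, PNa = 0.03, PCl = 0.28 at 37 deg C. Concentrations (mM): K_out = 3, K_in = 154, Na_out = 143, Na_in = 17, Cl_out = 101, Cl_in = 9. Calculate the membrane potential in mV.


Vm = (RT/F)*ln((PK*Ko + PNa*Nao + PCl*Cli)/(PK*Ki + PNa*Nai + PCl*Clo))
Numer = 9.81, Denom = 182.79
Vm = -78.17 mV


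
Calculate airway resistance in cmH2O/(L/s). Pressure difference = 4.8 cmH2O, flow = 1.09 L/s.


R = dP / flow
R = 4.8 / 1.09
R = 4.404 cmH2O/(L/s)


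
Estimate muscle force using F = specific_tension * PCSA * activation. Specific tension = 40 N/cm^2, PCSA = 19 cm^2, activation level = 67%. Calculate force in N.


F = sigma * PCSA * activation
F = 40 * 19 * 0.67
F = 509.2 N


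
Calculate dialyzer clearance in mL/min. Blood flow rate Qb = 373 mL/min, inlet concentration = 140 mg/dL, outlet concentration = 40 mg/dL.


K = Qb * (Cb_in - Cb_out) / Cb_in
K = 373 * (140 - 40) / 140
K = 266.4 mL/min


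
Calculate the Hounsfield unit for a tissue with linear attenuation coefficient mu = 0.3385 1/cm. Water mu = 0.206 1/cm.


HU = ((mu_tissue - mu_water) / mu_water) * 1000
HU = ((0.3385 - 0.206) / 0.206) * 1000
HU = 643.2


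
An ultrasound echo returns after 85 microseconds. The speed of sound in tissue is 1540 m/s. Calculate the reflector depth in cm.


depth = c * t / 2
t = 85 us = 8.5000e-05 s
depth = 1540 * 8.5000e-05 / 2
depth = 0.06545 m = 6.545 cm


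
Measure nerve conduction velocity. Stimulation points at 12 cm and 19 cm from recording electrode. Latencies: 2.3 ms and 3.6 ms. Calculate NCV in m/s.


Distance = (19 - 12) / 100 = 0.07 m
dt = (3.6 - 2.3) / 1000 = 0.0013 s
NCV = dist / dt = 53.85 m/s


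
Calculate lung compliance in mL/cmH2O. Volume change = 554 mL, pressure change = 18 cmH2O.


C = dV / dP
C = 554 / 18
C = 30.78 mL/cmH2O


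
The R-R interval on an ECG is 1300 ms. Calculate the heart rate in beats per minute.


HR = 60 / RR_interval(s)
RR = 1300 ms = 1.3 s
HR = 60 / 1.3 = 46.15 bpm


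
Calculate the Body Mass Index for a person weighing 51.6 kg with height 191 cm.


BMI = weight / height^2
height = 191 cm = 1.91 m
BMI = 51.6 / 1.91^2
BMI = 14.14 kg/m^2
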